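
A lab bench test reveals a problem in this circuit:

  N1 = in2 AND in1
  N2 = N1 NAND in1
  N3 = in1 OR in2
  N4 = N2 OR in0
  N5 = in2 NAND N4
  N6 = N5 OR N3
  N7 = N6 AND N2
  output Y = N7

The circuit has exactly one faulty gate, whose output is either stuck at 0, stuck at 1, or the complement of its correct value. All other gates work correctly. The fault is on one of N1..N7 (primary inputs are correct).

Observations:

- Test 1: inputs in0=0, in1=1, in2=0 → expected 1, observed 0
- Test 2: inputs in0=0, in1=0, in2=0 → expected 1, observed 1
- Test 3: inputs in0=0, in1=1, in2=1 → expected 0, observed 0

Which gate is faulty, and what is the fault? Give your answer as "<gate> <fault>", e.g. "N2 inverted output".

N1 stuck-at-1

Fault-free values for test 1 (in0=0, in1=1, in2=0): N1=0, N2=1, N3=1, N4=1, N5=1, N6=1, N7=1, giving Y=1. Observed 0.
Test 1: faults giving observed 0 are {N1 stuck-at-1, N1 inverted output, N2 stuck-at-0, N2 inverted output, N6 stuck-at-0, N6 inverted output, N7 stuck-at-0, N7 inverted output}.
Test 2 (in0=0, in1=0, in2=0): fault-free N1=0, N2=1, N3=0, N4=1, N5=1, N6=1, N7=1 → 1; observed 1. Eliminates N2 stuck-at-0, N2 inverted output, N6 stuck-at-0, N6 inverted output, N7 stuck-at-0, N7 inverted output.
Test 3 (in0=0, in1=1, in2=1): fault-free N1=1, N2=0, N3=1, N4=0, N5=1, N6=1, N7=0 → 0; observed 0. Eliminates N1 inverted output.
Only N1 stuck-at-1 is consistent with every test.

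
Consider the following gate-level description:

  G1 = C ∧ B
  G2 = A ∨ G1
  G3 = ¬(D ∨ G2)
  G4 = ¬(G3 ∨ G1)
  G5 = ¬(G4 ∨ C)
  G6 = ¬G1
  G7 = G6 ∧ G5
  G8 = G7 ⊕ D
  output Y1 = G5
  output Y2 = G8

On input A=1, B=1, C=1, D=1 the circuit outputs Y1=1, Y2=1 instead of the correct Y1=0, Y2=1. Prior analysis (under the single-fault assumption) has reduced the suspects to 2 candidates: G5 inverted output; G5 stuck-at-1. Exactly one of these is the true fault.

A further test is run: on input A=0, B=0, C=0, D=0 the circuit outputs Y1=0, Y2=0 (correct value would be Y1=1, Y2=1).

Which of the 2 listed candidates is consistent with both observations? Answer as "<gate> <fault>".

G5 inverted output

Evaluate each candidate on input A=0, B=0, C=0, D=0:
  G5 inverted output: G1=0, G2=0, G3=1, G4=0, G5=0 [inverted output], G6=1, G7=0, G8=0 → Y1=0, Y2=0 — matches
  G5 stuck-at-1: G1=0, G2=0, G3=1, G4=0, G5=1 [stuck-at-1], G6=1, G7=1, G8=1 → Y1=1, Y2=1 — eliminated
Only G5 inverted output reproduces the observed Y1=0, Y2=0.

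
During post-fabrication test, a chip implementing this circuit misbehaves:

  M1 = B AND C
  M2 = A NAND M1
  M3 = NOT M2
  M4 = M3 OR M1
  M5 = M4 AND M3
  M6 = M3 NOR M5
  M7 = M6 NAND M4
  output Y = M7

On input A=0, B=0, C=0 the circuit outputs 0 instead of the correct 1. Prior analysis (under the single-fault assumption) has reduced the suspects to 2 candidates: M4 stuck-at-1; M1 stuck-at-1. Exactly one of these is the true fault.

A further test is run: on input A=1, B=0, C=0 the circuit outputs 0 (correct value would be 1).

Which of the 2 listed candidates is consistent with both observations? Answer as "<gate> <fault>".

Evaluate each candidate on input A=1, B=0, C=0:
  M4 stuck-at-1: M1=0, M2=1, M3=0, M4=1 [stuck-at-1], M5=0, M6=1, M7=0 → 0 — matches
  M1 stuck-at-1: M1=1 [stuck-at-1], M2=0, M3=1, M4=1, M5=1, M6=0, M7=1 → 1 — eliminated
Only M4 stuck-at-1 reproduces the observed 0.

M4 stuck-at-1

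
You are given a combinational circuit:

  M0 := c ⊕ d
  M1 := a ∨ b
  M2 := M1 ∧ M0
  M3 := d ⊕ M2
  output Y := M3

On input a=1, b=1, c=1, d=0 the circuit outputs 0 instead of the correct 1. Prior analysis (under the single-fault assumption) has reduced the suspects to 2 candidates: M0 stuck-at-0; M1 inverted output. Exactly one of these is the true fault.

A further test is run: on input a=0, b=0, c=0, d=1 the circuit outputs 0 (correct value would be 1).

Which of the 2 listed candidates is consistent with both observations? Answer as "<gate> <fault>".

M1 inverted output

Evaluate each candidate on input a=0, b=0, c=0, d=1:
  M0 stuck-at-0: M0=0 [stuck-at-0], M1=0, M2=0, M3=1 → 1 — eliminated
  M1 inverted output: M0=1, M1=1 [inverted output], M2=1, M3=0 → 0 — matches
Only M1 inverted output reproduces the observed 0.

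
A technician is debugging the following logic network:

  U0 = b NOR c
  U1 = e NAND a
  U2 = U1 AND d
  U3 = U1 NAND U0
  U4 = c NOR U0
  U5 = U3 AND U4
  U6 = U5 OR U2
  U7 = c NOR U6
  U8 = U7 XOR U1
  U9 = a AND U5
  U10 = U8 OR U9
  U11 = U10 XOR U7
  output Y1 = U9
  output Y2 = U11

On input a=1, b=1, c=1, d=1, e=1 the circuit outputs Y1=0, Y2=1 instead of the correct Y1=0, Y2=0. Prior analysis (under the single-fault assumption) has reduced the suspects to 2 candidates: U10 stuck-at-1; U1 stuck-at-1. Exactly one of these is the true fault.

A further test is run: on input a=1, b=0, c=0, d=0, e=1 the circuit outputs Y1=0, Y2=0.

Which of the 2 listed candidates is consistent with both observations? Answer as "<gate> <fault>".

Evaluate each candidate on input a=1, b=0, c=0, d=0, e=1:
  U10 stuck-at-1: U0=1, U1=0, U2=0, U3=1, U4=0, U5=0, U6=0, U7=1, U8=1, U9=0, U10=1 [stuck-at-1], U11=0 → Y1=0, Y2=0 — matches
  U1 stuck-at-1: U0=1, U1=1 [stuck-at-1], U2=0, U3=0, U4=0, U5=0, U6=0, U7=1, U8=0, U9=0, U10=0, U11=1 → Y1=0, Y2=1 — eliminated
Only U10 stuck-at-1 reproduces the observed Y1=0, Y2=0.

U10 stuck-at-1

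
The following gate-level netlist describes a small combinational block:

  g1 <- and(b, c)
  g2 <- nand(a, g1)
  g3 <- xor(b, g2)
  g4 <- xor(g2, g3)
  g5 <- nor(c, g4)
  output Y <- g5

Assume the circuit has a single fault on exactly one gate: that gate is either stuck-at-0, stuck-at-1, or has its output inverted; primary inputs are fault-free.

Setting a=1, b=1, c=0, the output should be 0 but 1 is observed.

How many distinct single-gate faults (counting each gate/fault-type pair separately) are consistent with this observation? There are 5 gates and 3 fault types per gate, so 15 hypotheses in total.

6

Fault-free: g1=0, g2=1, g3=0, g4=1, g5=0 → 0. Observed 1.
  g1: none of the 3 fault types match ✗
  g2: none of the 3 fault types match ✗
  g3: stuck-at-1, inverted output ✓; others ✗
  g4: stuck-at-0, inverted output ✓; others ✗
  g5: stuck-at-1, inverted output ✓; others ✗
Consistent faults: {g3 stuck-at-1, g3 inverted output, g4 stuck-at-0, g4 inverted output, g5 stuck-at-1, g5 inverted output} — 6 in all.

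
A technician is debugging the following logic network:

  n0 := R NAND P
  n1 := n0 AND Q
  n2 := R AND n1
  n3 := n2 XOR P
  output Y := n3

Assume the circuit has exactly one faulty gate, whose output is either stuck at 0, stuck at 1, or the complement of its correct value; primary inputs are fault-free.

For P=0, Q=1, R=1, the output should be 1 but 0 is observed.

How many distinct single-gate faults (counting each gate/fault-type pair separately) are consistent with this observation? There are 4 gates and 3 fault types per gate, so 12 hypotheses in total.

Fault-free: n0=1, n1=1, n2=1, n3=1 → 1. Observed 0.
  n0 stuck-at-0: output 0 ✓
  n0 stuck-at-1: output 1 ✗
  n0 inverted output: output 0 ✓
  n1 stuck-at-0: output 0 ✓
  n1 stuck-at-1: output 1 ✗
  n1 inverted output: output 0 ✓
  n2 stuck-at-0: output 0 ✓
  n2 stuck-at-1: output 1 ✗
  n2 inverted output: output 0 ✓
  n3 stuck-at-0: output 0 ✓
  n3 stuck-at-1: output 1 ✗
  n3 inverted output: output 0 ✓
Consistent faults: {n0 stuck-at-0, n0 inverted output, n1 stuck-at-0, n1 inverted output, n2 stuck-at-0, n2 inverted output, n3 stuck-at-0, n3 inverted output} — 8 in all.

8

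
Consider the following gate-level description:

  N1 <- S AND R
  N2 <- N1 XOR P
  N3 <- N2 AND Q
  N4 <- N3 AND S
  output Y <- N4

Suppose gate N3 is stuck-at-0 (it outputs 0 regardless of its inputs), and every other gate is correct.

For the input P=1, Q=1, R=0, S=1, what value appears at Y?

0

Propagate with N3 forced: N1=0, N2=1, N3=0 [stuck-at-0], N4=0.
So Y = 0. (Without the fault it would be 1.)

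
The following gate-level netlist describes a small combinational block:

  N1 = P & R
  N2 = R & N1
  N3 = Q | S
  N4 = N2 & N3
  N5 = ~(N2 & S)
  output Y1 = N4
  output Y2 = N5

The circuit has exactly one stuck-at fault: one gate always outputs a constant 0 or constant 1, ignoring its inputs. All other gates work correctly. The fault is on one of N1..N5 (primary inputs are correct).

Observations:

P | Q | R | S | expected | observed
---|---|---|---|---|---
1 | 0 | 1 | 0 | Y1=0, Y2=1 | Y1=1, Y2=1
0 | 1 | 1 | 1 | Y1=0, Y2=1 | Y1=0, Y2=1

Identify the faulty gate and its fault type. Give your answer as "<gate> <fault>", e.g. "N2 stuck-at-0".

Fault-free values for test 1 (P=1, Q=0, R=1, S=0): N1=1, N2=1, N3=0, N4=0, N5=1, giving Y1=0, Y2=1. Observed Y1=1, Y2=1.
Test 1: faults giving observed Y1=1, Y2=1 are {N3 stuck-at-1, N4 stuck-at-1}.
Test 2 (P=0, Q=1, R=1, S=1): fault-free N1=0, N2=0, N3=1, N4=0, N5=1 → Y1=0, Y2=1; observed Y1=0, Y2=1. Eliminates N4 stuck-at-1.
Only N3 stuck-at-1 is consistent with every test.

N3 stuck-at-1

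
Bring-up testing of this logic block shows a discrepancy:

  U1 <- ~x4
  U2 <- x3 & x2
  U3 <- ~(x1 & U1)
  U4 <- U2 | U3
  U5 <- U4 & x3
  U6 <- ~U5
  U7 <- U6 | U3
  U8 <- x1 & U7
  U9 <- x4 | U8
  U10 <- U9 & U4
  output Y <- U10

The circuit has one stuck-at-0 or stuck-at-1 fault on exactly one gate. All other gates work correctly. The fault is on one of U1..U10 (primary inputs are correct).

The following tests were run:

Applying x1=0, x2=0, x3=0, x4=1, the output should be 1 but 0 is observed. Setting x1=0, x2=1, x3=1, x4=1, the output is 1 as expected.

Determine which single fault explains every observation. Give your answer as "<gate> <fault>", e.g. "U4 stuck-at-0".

U3 stuck-at-0

Fault-free values for test 1 (x1=0, x2=0, x3=0, x4=1): U1=0, U2=0, U3=1, U4=1, U5=0, U6=1, U7=1, U8=0, U9=1, U10=1, giving Y=1. Observed 0.
Test 1: faults giving observed 0 are {U3 stuck-at-0, U4 stuck-at-0, U9 stuck-at-0, U10 stuck-at-0}.
Test 2 (x1=0, x2=1, x3=1, x4=1): fault-free U1=0, U2=1, U3=1, U4=1, U5=1, U6=0, U7=1, U8=0, U9=1, U10=1 → 1; observed 1. Eliminates U4 stuck-at-0, U9 stuck-at-0, U10 stuck-at-0.
Only U3 stuck-at-0 is consistent with every test.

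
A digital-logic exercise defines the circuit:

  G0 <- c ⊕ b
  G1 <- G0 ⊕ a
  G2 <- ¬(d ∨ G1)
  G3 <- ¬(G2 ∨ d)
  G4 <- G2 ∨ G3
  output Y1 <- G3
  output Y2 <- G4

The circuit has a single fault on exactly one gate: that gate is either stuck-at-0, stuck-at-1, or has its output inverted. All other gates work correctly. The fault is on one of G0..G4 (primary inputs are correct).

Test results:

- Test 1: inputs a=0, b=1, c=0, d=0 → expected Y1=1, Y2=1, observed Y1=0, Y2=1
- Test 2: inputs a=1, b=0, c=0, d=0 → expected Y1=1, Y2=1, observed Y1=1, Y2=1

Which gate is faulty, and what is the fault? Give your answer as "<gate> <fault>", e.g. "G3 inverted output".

Fault-free values for test 1 (a=0, b=1, c=0, d=0): G0=1, G1=1, G2=0, G3=1, G4=1, giving Y1=1, Y2=1. Observed Y1=0, Y2=1.
Test 1: faults giving observed Y1=0, Y2=1 are {G0 stuck-at-0, G0 inverted output, G1 stuck-at-0, G1 inverted output, G2 stuck-at-1, G2 inverted output}.
Test 2 (a=1, b=0, c=0, d=0): fault-free G0=0, G1=1, G2=0, G3=1, G4=1 → Y1=1, Y2=1; observed Y1=1, Y2=1. Eliminates G0 inverted output, G1 stuck-at-0, G1 inverted output, G2 stuck-at-1, G2 inverted output.
Only G0 stuck-at-0 is consistent with every test.

G0 stuck-at-0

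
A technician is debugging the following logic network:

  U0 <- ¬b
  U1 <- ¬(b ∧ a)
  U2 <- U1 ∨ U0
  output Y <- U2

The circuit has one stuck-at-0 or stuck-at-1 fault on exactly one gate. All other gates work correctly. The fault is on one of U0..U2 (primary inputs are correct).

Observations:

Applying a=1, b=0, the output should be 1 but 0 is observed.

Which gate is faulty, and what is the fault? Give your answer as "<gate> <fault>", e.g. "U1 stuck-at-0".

Fault-free values for test 1 (a=1, b=0): U0=1, U1=1, U2=1, giving Y=1. Observed 0.
Test 1: faults giving observed 0 are {U2 stuck-at-0}.
Only U2 stuck-at-0 is consistent with every test.

U2 stuck-at-0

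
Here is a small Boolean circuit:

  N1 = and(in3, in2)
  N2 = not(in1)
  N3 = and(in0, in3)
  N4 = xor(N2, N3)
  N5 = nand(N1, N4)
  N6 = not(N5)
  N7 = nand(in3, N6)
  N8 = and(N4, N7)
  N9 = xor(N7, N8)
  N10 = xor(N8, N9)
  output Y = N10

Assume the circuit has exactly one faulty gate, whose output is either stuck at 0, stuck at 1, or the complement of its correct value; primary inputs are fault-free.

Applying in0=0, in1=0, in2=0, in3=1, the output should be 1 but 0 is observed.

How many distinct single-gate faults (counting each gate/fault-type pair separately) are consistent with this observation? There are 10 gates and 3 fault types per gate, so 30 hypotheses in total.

Fault-free: N1=0, N2=1, N3=0, N4=1, N5=1, N6=0, N7=1, N8=1, N9=0, N10=1 → 1. Observed 0.
  N1: stuck-at-1, inverted output ✓; others ✗
  N2: none of the 3 fault types match ✗
  N3: none of the 3 fault types match ✗
  N4: none of the 3 fault types match ✗
  N5: stuck-at-0, inverted output ✓; others ✗
  N6: stuck-at-1, inverted output ✓; others ✗
  N7: stuck-at-0, inverted output ✓; others ✗
  N8: none of the 3 fault types match ✗
  N9: stuck-at-1, inverted output ✓; others ✗
  N10: stuck-at-0, inverted output ✓; others ✗
Consistent faults: {N1 stuck-at-1, N1 inverted output, N5 stuck-at-0, N5 inverted output, N6 stuck-at-1, N6 inverted output, N7 stuck-at-0, N7 inverted output, N9 stuck-at-1, N9 inverted output, N10 stuck-at-0, N10 inverted output} — 12 in all.

12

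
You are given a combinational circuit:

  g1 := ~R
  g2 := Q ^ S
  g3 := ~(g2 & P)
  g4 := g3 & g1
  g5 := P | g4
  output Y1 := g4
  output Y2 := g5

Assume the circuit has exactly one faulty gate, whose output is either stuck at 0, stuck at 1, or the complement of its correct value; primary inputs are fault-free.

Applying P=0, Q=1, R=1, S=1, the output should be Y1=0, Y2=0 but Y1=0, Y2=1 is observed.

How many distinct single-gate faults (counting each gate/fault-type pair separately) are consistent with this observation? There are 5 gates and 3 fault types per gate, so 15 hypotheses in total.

Fault-free: g1=0, g2=0, g3=1, g4=0, g5=0 → Y1=0, Y2=0. Observed Y1=0, Y2=1.
  g1: none of the 3 fault types match ✗
  g2: none of the 3 fault types match ✗
  g3: none of the 3 fault types match ✗
  g4: none of the 3 fault types match ✗
  g5: stuck-at-1, inverted output ✓; others ✗
Consistent faults: {g5 stuck-at-1, g5 inverted output} — 2 in all.

2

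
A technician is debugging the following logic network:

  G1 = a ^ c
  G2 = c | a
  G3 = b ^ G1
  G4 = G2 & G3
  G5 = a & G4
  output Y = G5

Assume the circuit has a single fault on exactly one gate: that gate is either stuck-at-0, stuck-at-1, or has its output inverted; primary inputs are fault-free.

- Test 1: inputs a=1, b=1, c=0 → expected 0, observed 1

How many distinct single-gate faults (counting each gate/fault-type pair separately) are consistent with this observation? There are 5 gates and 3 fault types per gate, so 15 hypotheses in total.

Fault-free: G1=1, G2=1, G3=0, G4=0, G5=0 → 0. Observed 1.
  G1: stuck-at-0, inverted output ✓; others ✗
  G2: none of the 3 fault types match ✗
  G3: stuck-at-1, inverted output ✓; others ✗
  G4: stuck-at-1, inverted output ✓; others ✗
  G5: stuck-at-1, inverted output ✓; others ✗
Consistent faults: {G1 stuck-at-0, G1 inverted output, G3 stuck-at-1, G3 inverted output, G4 stuck-at-1, G4 inverted output, G5 stuck-at-1, G5 inverted output} — 8 in all.

8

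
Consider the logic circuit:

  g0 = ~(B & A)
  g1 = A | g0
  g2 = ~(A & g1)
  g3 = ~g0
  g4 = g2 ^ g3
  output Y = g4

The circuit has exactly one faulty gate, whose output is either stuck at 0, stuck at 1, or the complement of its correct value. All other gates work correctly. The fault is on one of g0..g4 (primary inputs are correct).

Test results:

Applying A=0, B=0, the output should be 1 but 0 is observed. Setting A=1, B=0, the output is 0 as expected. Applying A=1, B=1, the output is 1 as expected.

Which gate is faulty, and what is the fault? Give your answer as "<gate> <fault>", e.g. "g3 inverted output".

g2 stuck-at-0

Fault-free values for test 1 (A=0, B=0): g0=1, g1=1, g2=1, g3=0, g4=1, giving Y=1. Observed 0.
Test 1: faults giving observed 0 are {g0 stuck-at-0, g0 inverted output, g2 stuck-at-0, g2 inverted output, g3 stuck-at-1, g3 inverted output, g4 stuck-at-0, g4 inverted output}.
Test 2 (A=1, B=0): fault-free g0=1, g1=1, g2=0, g3=0, g4=0 → 0; observed 0. Eliminates g0 stuck-at-0, g0 inverted output, g2 inverted output, g3 stuck-at-1, g3 inverted output, g4 inverted output.
Test 3 (A=1, B=1): fault-free g0=0, g1=1, g2=0, g3=1, g4=1 → 1; observed 1. Eliminates g4 stuck-at-0.
Only g2 stuck-at-0 is consistent with every test.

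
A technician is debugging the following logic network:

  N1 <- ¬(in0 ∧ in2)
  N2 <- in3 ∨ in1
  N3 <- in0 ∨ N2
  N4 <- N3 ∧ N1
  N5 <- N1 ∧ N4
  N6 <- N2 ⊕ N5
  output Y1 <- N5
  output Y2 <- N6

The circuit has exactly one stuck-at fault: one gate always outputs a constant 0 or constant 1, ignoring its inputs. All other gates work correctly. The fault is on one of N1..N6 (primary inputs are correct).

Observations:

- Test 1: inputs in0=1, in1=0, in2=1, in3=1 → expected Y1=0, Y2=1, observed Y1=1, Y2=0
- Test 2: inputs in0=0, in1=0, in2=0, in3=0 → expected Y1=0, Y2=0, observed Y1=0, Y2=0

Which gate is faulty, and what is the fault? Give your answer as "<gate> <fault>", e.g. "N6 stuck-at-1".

N1 stuck-at-1

Fault-free values for test 1 (in0=1, in1=0, in2=1, in3=1): N1=0, N2=1, N3=1, N4=0, N5=0, N6=1, giving Y1=0, Y2=1. Observed Y1=1, Y2=0.
Test 1: faults giving observed Y1=1, Y2=0 are {N1 stuck-at-1, N5 stuck-at-1}.
Test 2 (in0=0, in1=0, in2=0, in3=0): fault-free N1=1, N2=0, N3=0, N4=0, N5=0, N6=0 → Y1=0, Y2=0; observed Y1=0, Y2=0. Eliminates N5 stuck-at-1.
Only N1 stuck-at-1 is consistent with every test.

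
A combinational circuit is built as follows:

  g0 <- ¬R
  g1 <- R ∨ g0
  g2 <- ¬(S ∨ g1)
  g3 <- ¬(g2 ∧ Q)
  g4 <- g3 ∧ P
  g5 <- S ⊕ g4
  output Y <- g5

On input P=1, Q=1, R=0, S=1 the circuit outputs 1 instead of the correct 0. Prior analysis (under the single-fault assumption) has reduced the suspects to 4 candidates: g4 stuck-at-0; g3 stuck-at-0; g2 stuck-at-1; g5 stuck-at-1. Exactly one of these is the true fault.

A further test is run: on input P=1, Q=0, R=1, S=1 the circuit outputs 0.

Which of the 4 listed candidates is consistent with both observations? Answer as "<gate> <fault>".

Evaluate each candidate on input P=1, Q=0, R=1, S=1:
  g4 stuck-at-0: g0=0, g1=1, g2=0, g3=1, g4=0 [stuck-at-0], g5=1 → 1 — eliminated
  g3 stuck-at-0: g0=0, g1=1, g2=0, g3=0 [stuck-at-0], g4=0, g5=1 → 1 — eliminated
  g2 stuck-at-1: g0=0, g1=1, g2=1 [stuck-at-1], g3=1, g4=1, g5=0 → 0 — matches
  g5 stuck-at-1: g0=0, g1=1, g2=0, g3=1, g4=1, g5=1 [stuck-at-1] → 1 — eliminated
Only g2 stuck-at-1 reproduces the observed 0.

g2 stuck-at-1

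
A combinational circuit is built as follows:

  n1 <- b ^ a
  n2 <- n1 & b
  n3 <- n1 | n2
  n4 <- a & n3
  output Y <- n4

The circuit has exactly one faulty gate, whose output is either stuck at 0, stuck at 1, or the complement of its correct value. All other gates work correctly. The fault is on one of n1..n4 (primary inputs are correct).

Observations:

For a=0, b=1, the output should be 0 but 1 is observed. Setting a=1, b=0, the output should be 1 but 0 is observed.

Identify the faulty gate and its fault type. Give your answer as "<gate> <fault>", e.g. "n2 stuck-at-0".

n4 inverted output

Fault-free values for test 1 (a=0, b=1): n1=1, n2=1, n3=1, n4=0, giving Y=0. Observed 1.
Test 1: faults giving observed 1 are {n4 stuck-at-1, n4 inverted output}.
Test 2 (a=1, b=0): fault-free n1=1, n2=0, n3=1, n4=1 → 1; observed 0. Eliminates n4 stuck-at-1.
Only n4 inverted output is consistent with every test.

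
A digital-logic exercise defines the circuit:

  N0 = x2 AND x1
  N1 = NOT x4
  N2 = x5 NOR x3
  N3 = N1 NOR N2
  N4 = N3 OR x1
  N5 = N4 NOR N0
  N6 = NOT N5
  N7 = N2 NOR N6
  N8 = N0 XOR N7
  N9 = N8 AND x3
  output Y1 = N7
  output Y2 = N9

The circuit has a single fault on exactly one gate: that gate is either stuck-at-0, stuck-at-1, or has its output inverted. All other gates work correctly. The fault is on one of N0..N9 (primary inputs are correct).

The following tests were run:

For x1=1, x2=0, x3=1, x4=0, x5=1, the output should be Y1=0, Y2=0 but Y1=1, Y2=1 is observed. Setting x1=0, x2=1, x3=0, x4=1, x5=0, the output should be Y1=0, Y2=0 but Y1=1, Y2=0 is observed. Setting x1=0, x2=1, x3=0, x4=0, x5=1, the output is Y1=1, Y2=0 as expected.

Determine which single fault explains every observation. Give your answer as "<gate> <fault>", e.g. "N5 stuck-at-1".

N7 stuck-at-1

Fault-free values for test 1 (x1=1, x2=0, x3=1, x4=0, x5=1): N0=0, N1=1, N2=0, N3=0, N4=1, N5=0, N6=1, N7=0, N8=0, N9=0, giving Y1=0, Y2=0. Observed Y1=1, Y2=1.
Test 1: faults giving observed Y1=1, Y2=1 are {N4 stuck-at-0, N4 inverted output, N5 stuck-at-1, N5 inverted output, N6 stuck-at-0, N6 inverted output, N7 stuck-at-1, N7 inverted output}.
Test 2 (x1=0, x2=1, x3=0, x4=1, x5=0): fault-free N0=0, N1=0, N2=1, N3=0, N4=0, N5=1, N6=0, N7=0, N8=0, N9=0 → Y1=0, Y2=0; observed Y1=1, Y2=0. Eliminates N4 stuck-at-0, N4 inverted output, N5 stuck-at-1, N5 inverted output, N6 stuck-at-0, N6 inverted output.
Test 3 (x1=0, x2=1, x3=0, x4=0, x5=1): fault-free N0=0, N1=1, N2=0, N3=0, N4=0, N5=1, N6=0, N7=1, N8=1, N9=0 → Y1=1, Y2=0; observed Y1=1, Y2=0. Eliminates N7 inverted output.
Only N7 stuck-at-1 is consistent with every test.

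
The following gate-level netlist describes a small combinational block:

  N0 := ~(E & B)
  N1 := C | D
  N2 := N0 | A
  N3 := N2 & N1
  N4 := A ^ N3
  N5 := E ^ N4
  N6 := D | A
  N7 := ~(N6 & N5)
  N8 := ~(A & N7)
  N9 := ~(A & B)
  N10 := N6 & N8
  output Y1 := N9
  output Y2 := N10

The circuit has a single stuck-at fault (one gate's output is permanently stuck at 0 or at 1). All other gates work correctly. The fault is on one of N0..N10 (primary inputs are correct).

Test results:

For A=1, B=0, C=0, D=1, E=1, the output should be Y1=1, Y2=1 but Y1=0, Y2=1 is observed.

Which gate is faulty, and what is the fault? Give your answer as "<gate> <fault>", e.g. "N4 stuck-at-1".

N9 stuck-at-0

Fault-free values for test 1 (A=1, B=0, C=0, D=1, E=1): N0=1, N1=1, N2=1, N3=1, N4=0, N5=1, N6=1, N7=0, N8=1, N9=1, N10=1, giving Y1=1, Y2=1. Observed Y1=0, Y2=1.
Test 1: faults giving observed Y1=0, Y2=1 are {N9 stuck-at-0}.
Only N9 stuck-at-0 is consistent with every test.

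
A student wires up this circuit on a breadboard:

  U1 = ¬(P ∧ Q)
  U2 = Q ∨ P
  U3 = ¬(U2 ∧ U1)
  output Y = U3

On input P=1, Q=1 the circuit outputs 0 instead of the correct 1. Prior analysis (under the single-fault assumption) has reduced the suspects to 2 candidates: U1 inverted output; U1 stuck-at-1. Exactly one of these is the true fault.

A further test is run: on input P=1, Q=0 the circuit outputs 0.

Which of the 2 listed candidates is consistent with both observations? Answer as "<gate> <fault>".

Evaluate each candidate on input P=1, Q=0:
  U1 inverted output: U1=0 [inverted output], U2=1, U3=1 → 1 — eliminated
  U1 stuck-at-1: U1=1 [stuck-at-1], U2=1, U3=0 → 0 — matches
Only U1 stuck-at-1 reproduces the observed 0.

U1 stuck-at-1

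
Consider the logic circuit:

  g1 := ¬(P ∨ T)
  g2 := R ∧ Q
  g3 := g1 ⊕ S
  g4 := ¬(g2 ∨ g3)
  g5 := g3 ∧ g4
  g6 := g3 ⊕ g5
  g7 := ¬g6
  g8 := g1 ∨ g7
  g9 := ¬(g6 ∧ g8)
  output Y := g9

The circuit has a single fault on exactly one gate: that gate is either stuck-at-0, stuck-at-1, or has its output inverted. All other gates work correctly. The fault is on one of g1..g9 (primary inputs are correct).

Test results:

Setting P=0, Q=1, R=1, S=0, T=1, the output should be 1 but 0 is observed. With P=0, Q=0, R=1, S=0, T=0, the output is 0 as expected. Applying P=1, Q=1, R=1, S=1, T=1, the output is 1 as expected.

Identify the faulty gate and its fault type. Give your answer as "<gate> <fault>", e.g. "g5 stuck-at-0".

Fault-free values for test 1 (P=0, Q=1, R=1, S=0, T=1): g1=0, g2=1, g3=0, g4=0, g5=0, g6=0, g7=1, g8=1, g9=1, giving Y=1. Observed 0.
Test 1: faults giving observed 0 are {g1 stuck-at-1, g1 inverted output, g9 stuck-at-0, g9 inverted output}.
Test 2 (P=0, Q=0, R=1, S=0, T=0): fault-free g1=1, g2=0, g3=1, g4=0, g5=0, g6=1, g7=0, g8=1, g9=0 → 0; observed 0. Eliminates g1 inverted output, g9 inverted output.
Test 3 (P=1, Q=1, R=1, S=1, T=1): fault-free g1=0, g2=1, g3=1, g4=0, g5=0, g6=1, g7=0, g8=0, g9=1 → 1; observed 1. Eliminates g9 stuck-at-0.
Only g1 stuck-at-1 is consistent with every test.

g1 stuck-at-1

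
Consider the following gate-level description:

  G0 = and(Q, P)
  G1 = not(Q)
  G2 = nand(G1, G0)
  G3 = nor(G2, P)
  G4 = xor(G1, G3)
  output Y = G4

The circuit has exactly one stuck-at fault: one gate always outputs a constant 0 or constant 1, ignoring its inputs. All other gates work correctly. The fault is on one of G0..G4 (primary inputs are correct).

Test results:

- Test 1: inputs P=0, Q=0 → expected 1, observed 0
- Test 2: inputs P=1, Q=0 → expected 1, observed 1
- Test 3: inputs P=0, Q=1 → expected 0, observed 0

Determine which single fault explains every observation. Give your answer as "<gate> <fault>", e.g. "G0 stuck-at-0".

Fault-free values for test 1 (P=0, Q=0): G0=0, G1=1, G2=1, G3=0, G4=1, giving Y=1. Observed 0.
Test 1: faults giving observed 0 are {G0 stuck-at-1, G1 stuck-at-0, G2 stuck-at-0, G3 stuck-at-1, G4 stuck-at-0}.
Test 2 (P=1, Q=0): fault-free G0=0, G1=1, G2=1, G3=0, G4=1 → 1; observed 1. Eliminates G1 stuck-at-0, G3 stuck-at-1, G4 stuck-at-0.
Test 3 (P=0, Q=1): fault-free G0=0, G1=0, G2=1, G3=0, G4=0 → 0; observed 0. Eliminates G2 stuck-at-0.
Only G0 stuck-at-1 is consistent with every test.

G0 stuck-at-1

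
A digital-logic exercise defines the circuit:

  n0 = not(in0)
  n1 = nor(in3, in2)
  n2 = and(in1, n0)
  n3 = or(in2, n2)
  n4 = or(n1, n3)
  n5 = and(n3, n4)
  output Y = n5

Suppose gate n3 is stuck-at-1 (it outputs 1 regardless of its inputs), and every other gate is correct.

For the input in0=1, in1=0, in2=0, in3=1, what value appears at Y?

1

Propagate with n3 forced: n0=0, n1=0, n2=0, n3=1 [stuck-at-1], n4=1, n5=1.
So Y = 1. (Without the fault it would be 0.)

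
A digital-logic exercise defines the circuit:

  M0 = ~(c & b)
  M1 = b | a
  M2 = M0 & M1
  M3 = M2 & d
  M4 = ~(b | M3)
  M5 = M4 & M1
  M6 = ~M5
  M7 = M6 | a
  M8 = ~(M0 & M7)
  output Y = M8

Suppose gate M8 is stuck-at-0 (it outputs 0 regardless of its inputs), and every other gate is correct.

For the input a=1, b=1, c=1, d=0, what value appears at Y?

0

Propagate with M8 forced: M0=0, M1=1, M2=0, M3=0, M4=0, M5=0, M6=1, M7=1, M8=0 [stuck-at-0].
So Y = 0. (Without the fault it would be 1.)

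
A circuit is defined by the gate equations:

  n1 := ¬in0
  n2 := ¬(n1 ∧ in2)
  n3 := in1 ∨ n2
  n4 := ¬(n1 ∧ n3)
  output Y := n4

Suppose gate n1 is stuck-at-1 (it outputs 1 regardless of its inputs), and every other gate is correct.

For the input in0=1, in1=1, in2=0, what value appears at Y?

Propagate with n1 forced: n1=1 [stuck-at-1], n2=1, n3=1, n4=0.
So Y = 0. (Without the fault it would be 1.)

0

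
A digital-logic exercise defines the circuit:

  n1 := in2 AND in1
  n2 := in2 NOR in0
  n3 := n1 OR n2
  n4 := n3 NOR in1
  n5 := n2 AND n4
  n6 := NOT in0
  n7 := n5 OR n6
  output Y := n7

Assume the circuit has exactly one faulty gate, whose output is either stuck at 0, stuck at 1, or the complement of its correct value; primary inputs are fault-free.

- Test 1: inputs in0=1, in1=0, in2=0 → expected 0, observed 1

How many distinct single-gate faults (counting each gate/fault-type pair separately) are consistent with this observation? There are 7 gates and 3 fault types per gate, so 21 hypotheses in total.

Fault-free: n1=0, n2=0, n3=0, n4=1, n5=0, n6=0, n7=0 → 0. Observed 1.
  n1: none of the 3 fault types match ✗
  n2: none of the 3 fault types match ✗
  n3: none of the 3 fault types match ✗
  n4: none of the 3 fault types match ✗
  n5: stuck-at-1, inverted output ✓; others ✗
  n6: stuck-at-1, inverted output ✓; others ✗
  n7: stuck-at-1, inverted output ✓; others ✗
Consistent faults: {n5 stuck-at-1, n5 inverted output, n6 stuck-at-1, n6 inverted output, n7 stuck-at-1, n7 inverted output} — 6 in all.

6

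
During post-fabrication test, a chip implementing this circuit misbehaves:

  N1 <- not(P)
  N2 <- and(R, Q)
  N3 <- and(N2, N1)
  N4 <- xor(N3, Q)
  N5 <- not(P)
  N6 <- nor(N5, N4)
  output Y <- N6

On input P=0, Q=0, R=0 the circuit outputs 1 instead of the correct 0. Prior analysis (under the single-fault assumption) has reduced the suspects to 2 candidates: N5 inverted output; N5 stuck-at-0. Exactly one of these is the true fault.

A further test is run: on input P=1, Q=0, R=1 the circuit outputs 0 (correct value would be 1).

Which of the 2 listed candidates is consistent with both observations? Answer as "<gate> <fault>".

Evaluate each candidate on input P=1, Q=0, R=1:
  N5 inverted output: N1=0, N2=0, N3=0, N4=0, N5=1 [inverted output], N6=0 → 0 — matches
  N5 stuck-at-0: N1=0, N2=0, N3=0, N4=0, N5=0 [stuck-at-0], N6=1 → 1 — eliminated
Only N5 inverted output reproduces the observed 0.

N5 inverted output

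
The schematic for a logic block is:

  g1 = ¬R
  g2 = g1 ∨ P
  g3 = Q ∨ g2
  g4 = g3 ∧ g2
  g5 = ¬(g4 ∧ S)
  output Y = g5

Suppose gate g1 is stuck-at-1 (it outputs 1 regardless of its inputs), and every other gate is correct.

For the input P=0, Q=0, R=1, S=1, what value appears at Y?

Propagate with g1 forced: g1=1 [stuck-at-1], g2=1, g3=1, g4=1, g5=0.
So Y = 0. (Without the fault it would be 1.)

0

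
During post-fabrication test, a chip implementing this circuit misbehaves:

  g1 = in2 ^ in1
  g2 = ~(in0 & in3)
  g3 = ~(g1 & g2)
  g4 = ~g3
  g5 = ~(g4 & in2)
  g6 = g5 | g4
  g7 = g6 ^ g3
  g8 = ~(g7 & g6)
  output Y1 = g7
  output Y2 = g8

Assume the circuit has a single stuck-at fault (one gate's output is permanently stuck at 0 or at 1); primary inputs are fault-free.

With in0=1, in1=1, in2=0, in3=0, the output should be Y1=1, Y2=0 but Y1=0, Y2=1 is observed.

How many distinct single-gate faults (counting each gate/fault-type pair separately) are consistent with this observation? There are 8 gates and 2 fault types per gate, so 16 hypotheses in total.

5

Fault-free: g1=1, g2=1, g3=0, g4=1, g5=1, g6=1, g7=1, g8=0 → Y1=1, Y2=0. Observed Y1=0, Y2=1.
  g1: stuck-at-0 ✓; others ✗
  g2: stuck-at-0 ✓; others ✗
  g3: stuck-at-1 ✓; others ✗
  g4: none of the 2 fault types match ✗
  g5: none of the 2 fault types match ✗
  g6: stuck-at-0 ✓; others ✗
  g7: stuck-at-0 ✓; others ✗
  g8: none of the 2 fault types match ✗
Consistent faults: {g1 stuck-at-0, g2 stuck-at-0, g3 stuck-at-1, g6 stuck-at-0, g7 stuck-at-0} — 5 in all.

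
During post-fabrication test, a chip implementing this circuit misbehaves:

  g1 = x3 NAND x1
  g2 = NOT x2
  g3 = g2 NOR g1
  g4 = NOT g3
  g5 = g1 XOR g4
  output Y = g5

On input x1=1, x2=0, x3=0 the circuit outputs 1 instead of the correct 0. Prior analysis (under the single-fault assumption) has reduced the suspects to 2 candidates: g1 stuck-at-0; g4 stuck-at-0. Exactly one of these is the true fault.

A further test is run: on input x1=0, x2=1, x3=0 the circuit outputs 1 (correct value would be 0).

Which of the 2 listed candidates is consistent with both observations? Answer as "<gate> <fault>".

Evaluate each candidate on input x1=0, x2=1, x3=0:
  g1 stuck-at-0: g1=0 [stuck-at-0], g2=0, g3=1, g4=0, g5=0 → 0 — eliminated
  g4 stuck-at-0: g1=1, g2=0, g3=0, g4=0 [stuck-at-0], g5=1 → 1 — matches
Only g4 stuck-at-0 reproduces the observed 1.

g4 stuck-at-0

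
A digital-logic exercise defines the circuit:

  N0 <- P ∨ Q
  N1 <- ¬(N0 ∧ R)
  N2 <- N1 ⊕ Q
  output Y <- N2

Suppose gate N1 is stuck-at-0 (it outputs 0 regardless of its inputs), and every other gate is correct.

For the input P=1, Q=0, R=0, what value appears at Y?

Propagate with N1 forced: N0=1, N1=0 [stuck-at-0], N2=0.
So Y = 0. (Without the fault it would be 1.)

0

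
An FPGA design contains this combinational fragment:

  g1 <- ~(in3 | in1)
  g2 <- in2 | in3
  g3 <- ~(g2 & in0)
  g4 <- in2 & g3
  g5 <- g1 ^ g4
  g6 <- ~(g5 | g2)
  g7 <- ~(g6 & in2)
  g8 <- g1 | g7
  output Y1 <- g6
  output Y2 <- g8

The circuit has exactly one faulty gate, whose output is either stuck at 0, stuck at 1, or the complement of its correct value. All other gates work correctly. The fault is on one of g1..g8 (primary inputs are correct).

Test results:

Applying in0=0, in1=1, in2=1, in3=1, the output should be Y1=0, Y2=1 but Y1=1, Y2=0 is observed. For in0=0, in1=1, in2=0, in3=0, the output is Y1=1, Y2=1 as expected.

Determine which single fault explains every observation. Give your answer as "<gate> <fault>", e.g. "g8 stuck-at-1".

g6 stuck-at-1

Fault-free values for test 1 (in0=0, in1=1, in2=1, in3=1): g1=0, g2=1, g3=1, g4=1, g5=1, g6=0, g7=1, g8=1, giving Y1=0, Y2=1. Observed Y1=1, Y2=0.
Test 1: faults giving observed Y1=1, Y2=0 are {g6 stuck-at-1, g6 inverted output}.
Test 2 (in0=0, in1=1, in2=0, in3=0): fault-free g1=0, g2=0, g3=1, g4=0, g5=0, g6=1, g7=1, g8=1 → Y1=1, Y2=1; observed Y1=1, Y2=1. Eliminates g6 inverted output.
Only g6 stuck-at-1 is consistent with every test.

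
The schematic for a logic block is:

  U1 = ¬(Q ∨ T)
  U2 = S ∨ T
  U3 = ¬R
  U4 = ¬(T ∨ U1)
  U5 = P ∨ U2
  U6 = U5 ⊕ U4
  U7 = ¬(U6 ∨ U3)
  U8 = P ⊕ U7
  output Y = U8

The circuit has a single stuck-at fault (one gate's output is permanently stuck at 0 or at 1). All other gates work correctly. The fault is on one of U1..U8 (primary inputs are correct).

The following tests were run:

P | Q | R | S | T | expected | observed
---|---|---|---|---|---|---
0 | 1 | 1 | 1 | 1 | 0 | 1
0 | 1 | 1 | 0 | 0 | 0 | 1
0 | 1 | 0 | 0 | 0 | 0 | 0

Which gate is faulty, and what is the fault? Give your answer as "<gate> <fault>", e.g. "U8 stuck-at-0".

U6 stuck-at-0

Fault-free values for test 1 (P=0, Q=1, R=1, S=1, T=1): U1=0, U2=1, U3=0, U4=0, U5=1, U6=1, U7=0, U8=0, giving Y=0. Observed 1.
Test 1: faults giving observed 1 are {U2 stuck-at-0, U4 stuck-at-1, U5 stuck-at-0, U6 stuck-at-0, U7 stuck-at-1, U8 stuck-at-1}.
Test 2 (P=0, Q=1, R=1, S=0, T=0): fault-free U1=0, U2=0, U3=0, U4=1, U5=0, U6=1, U7=0, U8=0 → 0; observed 1. Eliminates U2 stuck-at-0, U4 stuck-at-1, U5 stuck-at-0.
Test 3 (P=0, Q=1, R=0, S=0, T=0): fault-free U1=0, U2=0, U3=1, U4=1, U5=0, U6=1, U7=0, U8=0 → 0; observed 0. Eliminates U7 stuck-at-1, U8 stuck-at-1.
Only U6 stuck-at-0 is consistent with every test.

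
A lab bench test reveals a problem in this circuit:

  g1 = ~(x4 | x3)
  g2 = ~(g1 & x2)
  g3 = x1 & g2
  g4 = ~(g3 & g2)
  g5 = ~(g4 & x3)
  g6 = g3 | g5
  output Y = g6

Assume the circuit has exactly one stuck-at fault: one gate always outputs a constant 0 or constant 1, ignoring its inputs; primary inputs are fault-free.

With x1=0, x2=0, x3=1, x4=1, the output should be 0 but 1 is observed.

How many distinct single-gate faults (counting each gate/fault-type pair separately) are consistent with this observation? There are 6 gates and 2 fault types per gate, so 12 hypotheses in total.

4

Fault-free: g1=0, g2=1, g3=0, g4=1, g5=0, g6=0 → 0. Observed 1.
  g1 stuck-at-0: output 0 ✗
  g1 stuck-at-1: output 0 ✗
  g2 stuck-at-0: output 0 ✗
  g2 stuck-at-1: output 0 ✗
  g3 stuck-at-0: output 0 ✗
  g3 stuck-at-1: output 1 ✓
  g4 stuck-at-0: output 1 ✓
  g4 stuck-at-1: output 0 ✗
  g5 stuck-at-0: output 0 ✗
  g5 stuck-at-1: output 1 ✓
  g6 stuck-at-0: output 0 ✗
  g6 stuck-at-1: output 1 ✓
Consistent faults: {g3 stuck-at-1, g4 stuck-at-0, g5 stuck-at-1, g6 stuck-at-1} — 4 in all.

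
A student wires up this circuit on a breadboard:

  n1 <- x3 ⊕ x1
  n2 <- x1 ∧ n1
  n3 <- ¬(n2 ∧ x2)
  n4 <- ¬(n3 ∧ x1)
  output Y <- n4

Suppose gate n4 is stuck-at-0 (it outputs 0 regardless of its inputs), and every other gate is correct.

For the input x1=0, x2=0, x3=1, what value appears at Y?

0

Propagate with n4 forced: n1=1, n2=0, n3=1, n4=0 [stuck-at-0].
So Y = 0. (Without the fault it would be 1.)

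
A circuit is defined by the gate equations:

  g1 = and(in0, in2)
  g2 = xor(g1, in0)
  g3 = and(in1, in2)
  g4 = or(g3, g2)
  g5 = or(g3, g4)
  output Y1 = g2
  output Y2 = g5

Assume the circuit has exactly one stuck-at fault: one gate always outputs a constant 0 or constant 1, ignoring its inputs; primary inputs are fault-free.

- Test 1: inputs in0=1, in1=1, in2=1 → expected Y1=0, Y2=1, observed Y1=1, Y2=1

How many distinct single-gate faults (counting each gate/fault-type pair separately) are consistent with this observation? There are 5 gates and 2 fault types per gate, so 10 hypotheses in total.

2

Fault-free: g1=1, g2=0, g3=1, g4=1, g5=1 → Y1=0, Y2=1. Observed Y1=1, Y2=1.
  g1 stuck-at-0: output Y1=1, Y2=1 ✓
  g1 stuck-at-1: output Y1=0, Y2=1 ✗
  g2 stuck-at-0: output Y1=0, Y2=1 ✗
  g2 stuck-at-1: output Y1=1, Y2=1 ✓
  g3 stuck-at-0: output Y1=0, Y2=0 ✗
  g3 stuck-at-1: output Y1=0, Y2=1 ✗
  g4 stuck-at-0: output Y1=0, Y2=1 ✗
  g4 stuck-at-1: output Y1=0, Y2=1 ✗
  g5 stuck-at-0: output Y1=0, Y2=0 ✗
  g5 stuck-at-1: output Y1=0, Y2=1 ✗
Consistent faults: {g1 stuck-at-0, g2 stuck-at-1} — 2 in all.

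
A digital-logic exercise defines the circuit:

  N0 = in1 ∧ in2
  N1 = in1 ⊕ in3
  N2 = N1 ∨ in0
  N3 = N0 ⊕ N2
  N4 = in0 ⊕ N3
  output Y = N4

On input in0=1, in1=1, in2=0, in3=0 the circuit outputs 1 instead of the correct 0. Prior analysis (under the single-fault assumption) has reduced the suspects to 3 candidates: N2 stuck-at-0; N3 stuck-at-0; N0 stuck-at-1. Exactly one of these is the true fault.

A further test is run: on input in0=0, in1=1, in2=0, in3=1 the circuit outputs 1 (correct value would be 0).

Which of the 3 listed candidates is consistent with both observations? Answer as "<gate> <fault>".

Evaluate each candidate on input in0=0, in1=1, in2=0, in3=1:
  N2 stuck-at-0: N0=0, N1=0, N2=0 [stuck-at-0], N3=0, N4=0 → 0 — eliminated
  N3 stuck-at-0: N0=0, N1=0, N2=0, N3=0 [stuck-at-0], N4=0 → 0 — eliminated
  N0 stuck-at-1: N0=1 [stuck-at-1], N1=0, N2=0, N3=1, N4=1 → 1 — matches
Only N0 stuck-at-1 reproduces the observed 1.

N0 stuck-at-1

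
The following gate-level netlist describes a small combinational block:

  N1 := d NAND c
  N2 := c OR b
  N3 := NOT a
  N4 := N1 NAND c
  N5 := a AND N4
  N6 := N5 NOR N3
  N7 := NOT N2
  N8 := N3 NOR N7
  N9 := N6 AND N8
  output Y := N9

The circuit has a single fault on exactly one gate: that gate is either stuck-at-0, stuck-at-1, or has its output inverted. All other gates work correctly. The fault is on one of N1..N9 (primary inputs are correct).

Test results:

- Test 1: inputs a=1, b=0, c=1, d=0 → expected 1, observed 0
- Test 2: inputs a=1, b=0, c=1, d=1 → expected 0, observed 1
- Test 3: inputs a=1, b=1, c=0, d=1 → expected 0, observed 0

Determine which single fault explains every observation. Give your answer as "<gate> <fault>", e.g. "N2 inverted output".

Fault-free values for test 1 (a=1, b=0, c=1, d=0): N1=1, N2=1, N3=0, N4=0, N5=0, N6=1, N7=0, N8=1, N9=1, giving Y=1. Observed 0.
Test 1: faults giving observed 0 are {N1 stuck-at-0, N1 inverted output, N2 stuck-at-0, N2 inverted output, N3 stuck-at-1, N3 inverted output, N4 stuck-at-1, N4 inverted output, N5 stuck-at-1, N5 inverted output, N6 stuck-at-0, N6 inverted output, N7 stuck-at-1, N7 inverted output, N8 stuck-at-0, N8 inverted output, N9 stuck-at-0, N9 inverted output}.
Test 2 (a=1, b=0, c=1, d=1): fault-free N1=0, N2=1, N3=0, N4=1, N5=1, N6=0, N7=0, N8=1, N9=0 → 0; observed 1. Eliminates N1 stuck-at-0, N2 stuck-at-0, N2 inverted output, N3 stuck-at-1, N3 inverted output, N4 stuck-at-1, N5 stuck-at-1, N6 stuck-at-0, N7 stuck-at-1, N7 inverted output, N8 stuck-at-0, N8 inverted output, N9 stuck-at-0.
Test 3 (a=1, b=1, c=0, d=1): fault-free N1=1, N2=1, N3=0, N4=1, N5=1, N6=0, N7=0, N8=1, N9=0 → 0; observed 0. Eliminates N4 inverted output, N5 inverted output, N6 inverted output, N9 inverted output.
Only N1 inverted output is consistent with every test.

N1 inverted output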